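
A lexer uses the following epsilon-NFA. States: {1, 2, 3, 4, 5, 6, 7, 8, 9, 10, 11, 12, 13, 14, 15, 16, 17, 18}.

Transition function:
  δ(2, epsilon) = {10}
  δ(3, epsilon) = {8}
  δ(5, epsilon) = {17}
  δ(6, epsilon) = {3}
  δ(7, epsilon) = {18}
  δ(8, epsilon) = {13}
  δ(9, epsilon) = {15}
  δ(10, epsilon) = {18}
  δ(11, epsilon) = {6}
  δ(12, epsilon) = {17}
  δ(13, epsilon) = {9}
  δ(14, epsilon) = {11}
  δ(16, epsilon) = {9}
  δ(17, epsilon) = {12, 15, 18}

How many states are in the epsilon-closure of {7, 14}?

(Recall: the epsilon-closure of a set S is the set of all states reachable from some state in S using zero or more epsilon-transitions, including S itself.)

10

Start with {7, 14}.
From 7 via epsilon: add 18.
From 14 via epsilon: add 11.
From 11 via epsilon: add 6.
From 6 via epsilon: add 3.
From 3 via epsilon: add 8.
From 8 via epsilon: add 13.
From 13 via epsilon: add 9.
From 9 via epsilon: add 15.
epsilon-closure = {3, 6, 7, 8, 9, 11, 13, 14, 15, 18}, which has 10 states.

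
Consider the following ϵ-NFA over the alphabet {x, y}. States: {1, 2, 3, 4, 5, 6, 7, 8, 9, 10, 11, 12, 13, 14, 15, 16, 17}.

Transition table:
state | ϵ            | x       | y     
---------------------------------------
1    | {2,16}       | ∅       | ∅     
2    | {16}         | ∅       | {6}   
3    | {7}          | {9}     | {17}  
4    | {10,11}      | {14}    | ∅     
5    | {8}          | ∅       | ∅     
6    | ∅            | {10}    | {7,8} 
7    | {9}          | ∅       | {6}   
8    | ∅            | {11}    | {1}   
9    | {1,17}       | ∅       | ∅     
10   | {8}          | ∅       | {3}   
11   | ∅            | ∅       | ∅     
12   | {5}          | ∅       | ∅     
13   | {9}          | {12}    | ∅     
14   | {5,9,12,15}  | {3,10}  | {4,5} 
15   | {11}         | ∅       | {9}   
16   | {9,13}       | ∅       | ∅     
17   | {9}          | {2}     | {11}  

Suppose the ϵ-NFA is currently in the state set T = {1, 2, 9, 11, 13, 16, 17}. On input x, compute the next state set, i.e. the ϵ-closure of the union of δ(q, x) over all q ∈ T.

{1, 2, 5, 8, 9, 12, 13, 16, 17}

13 on x → {12}.
17 on x → {2}.
No x-transition from 1, 2, 9, 11, 16.
Union after reading x: {2, 12}.
Now take the ϵ-closure:
From 2 via ϵ: add 16.
From 12 via ϵ: add 5.
From 5 via ϵ: add 8.
From 16 via ϵ: add 9, 13.
From 9 via ϵ: add 1, 17.
No new states can be added; the closed set is {1, 2, 5, 8, 9, 12, 13, 16, 17}.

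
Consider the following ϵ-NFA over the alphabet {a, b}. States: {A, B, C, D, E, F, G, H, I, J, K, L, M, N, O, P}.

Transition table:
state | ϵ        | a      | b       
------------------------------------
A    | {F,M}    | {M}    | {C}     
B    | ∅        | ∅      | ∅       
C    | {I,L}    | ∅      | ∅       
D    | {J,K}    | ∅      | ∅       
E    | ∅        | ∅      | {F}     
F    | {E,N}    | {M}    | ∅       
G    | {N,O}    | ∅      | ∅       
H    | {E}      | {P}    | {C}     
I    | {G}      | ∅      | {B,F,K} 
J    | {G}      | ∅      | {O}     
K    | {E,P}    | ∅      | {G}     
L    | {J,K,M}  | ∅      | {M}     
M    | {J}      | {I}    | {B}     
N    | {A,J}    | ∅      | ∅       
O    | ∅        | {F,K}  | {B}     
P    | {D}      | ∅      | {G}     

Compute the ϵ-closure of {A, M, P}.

{A, D, E, F, G, J, K, M, N, O, P}

Start with {A, M, P}.
From A via ϵ: add F.
From M via ϵ: add J.
From P via ϵ: add D.
From D via ϵ: add K.
From F via ϵ: add E, N.
From J via ϵ: add G.
From G via ϵ: add O.
No new states can be added; the closed set is {A, D, E, F, G, J, K, M, N, O, P}.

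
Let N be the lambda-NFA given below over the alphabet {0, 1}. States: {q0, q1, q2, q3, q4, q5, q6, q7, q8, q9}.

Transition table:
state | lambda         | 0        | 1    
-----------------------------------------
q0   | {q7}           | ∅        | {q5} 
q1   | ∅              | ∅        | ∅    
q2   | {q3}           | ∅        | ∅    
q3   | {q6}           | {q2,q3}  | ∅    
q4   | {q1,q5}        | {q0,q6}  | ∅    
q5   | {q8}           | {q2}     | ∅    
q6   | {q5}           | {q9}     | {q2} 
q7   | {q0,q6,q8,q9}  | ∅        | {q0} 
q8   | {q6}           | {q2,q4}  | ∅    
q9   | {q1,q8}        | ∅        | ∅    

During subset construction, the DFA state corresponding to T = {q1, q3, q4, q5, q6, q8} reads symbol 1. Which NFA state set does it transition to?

q6 on 1 → {q2}.
No 1-transition from q1, q3, q4, q5, q8.
Union after reading 1: {q2}.
Now take the lambda-closure:
From q2 via lambda: add q3.
From q3 via lambda: add q6.
From q6 via lambda: add q5.
From q5 via lambda: add q8.
No new states can be added; the closed set is {q2, q3, q5, q6, q8}.

{q2, q3, q5, q6, q8}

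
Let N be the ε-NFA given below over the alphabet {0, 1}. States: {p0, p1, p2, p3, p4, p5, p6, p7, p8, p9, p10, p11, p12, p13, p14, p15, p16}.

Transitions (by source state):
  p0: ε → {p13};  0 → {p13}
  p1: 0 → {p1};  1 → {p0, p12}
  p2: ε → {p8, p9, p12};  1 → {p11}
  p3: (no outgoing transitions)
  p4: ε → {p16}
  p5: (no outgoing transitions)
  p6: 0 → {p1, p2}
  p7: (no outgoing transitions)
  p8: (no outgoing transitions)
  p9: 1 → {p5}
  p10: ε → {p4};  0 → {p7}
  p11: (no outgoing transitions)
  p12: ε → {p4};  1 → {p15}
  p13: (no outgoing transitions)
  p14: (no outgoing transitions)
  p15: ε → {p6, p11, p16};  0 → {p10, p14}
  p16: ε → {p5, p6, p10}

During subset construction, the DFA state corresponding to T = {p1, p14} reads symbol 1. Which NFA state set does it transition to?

p1 on 1 → {p0, p12}.
No 1-transition from p14.
Union after reading 1: {p0, p12}.
Now take the ε-closure:
From p0 via ε: add p13.
From p12 via ε: add p4.
From p4 via ε: add p16.
From p16 via ε: add p5, p6, p10.
No new states can be added; the closed set is {p0, p4, p5, p6, p10, p12, p13, p16}.

{p0, p4, p5, p6, p10, p12, p13, p16}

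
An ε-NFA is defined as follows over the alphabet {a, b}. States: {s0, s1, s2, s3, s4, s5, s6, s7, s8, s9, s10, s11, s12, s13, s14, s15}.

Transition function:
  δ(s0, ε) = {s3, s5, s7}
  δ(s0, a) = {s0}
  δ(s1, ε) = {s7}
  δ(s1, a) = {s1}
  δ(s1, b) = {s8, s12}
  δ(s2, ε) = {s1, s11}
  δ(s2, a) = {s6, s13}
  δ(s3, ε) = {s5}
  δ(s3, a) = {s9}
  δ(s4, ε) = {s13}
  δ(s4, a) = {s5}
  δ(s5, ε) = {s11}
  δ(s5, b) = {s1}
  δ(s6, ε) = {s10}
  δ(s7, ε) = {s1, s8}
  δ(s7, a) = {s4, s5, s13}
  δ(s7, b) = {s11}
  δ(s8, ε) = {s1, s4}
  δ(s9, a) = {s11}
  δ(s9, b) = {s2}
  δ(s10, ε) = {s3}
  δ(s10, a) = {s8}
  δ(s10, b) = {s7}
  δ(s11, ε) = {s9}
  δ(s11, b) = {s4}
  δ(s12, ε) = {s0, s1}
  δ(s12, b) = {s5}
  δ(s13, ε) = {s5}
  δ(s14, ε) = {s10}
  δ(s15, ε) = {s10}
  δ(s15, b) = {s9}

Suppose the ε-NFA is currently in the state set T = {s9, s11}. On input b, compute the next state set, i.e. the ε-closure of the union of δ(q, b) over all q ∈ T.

s9 on b → {s2}.
s11 on b → {s4}.
Union after reading b: {s2, s4}.
Now take the ε-closure:
From s2 via ε: add s1, s11.
From s4 via ε: add s13.
From s1 via ε: add s7.
From s11 via ε: add s9.
From s13 via ε: add s5.
From s7 via ε: add s8.
No new states can be added; the closed set is {s1, s2, s4, s5, s7, s8, s9, s11, s13}.

{s1, s2, s4, s5, s7, s8, s9, s11, s13}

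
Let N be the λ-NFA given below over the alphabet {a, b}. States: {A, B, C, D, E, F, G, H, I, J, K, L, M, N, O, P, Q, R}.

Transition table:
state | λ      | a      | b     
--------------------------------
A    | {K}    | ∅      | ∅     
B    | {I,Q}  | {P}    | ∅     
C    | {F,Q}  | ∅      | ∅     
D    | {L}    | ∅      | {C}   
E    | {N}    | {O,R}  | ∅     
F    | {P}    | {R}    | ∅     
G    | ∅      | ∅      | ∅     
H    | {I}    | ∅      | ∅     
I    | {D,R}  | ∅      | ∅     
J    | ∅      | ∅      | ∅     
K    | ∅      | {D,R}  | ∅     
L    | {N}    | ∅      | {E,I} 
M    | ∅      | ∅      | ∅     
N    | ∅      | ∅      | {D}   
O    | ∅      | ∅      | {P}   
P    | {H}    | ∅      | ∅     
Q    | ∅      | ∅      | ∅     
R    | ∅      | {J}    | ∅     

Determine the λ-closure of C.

Start with {C}.
From C via λ: add F, Q.
From F via λ: add P.
From P via λ: add H.
From H via λ: add I.
From I via λ: add D, R.
From D via λ: add L.
From L via λ: add N.
No new states can be added; the closed set is {C, D, F, H, I, L, N, P, Q, R}.

{C, D, F, H, I, L, N, P, Q, R}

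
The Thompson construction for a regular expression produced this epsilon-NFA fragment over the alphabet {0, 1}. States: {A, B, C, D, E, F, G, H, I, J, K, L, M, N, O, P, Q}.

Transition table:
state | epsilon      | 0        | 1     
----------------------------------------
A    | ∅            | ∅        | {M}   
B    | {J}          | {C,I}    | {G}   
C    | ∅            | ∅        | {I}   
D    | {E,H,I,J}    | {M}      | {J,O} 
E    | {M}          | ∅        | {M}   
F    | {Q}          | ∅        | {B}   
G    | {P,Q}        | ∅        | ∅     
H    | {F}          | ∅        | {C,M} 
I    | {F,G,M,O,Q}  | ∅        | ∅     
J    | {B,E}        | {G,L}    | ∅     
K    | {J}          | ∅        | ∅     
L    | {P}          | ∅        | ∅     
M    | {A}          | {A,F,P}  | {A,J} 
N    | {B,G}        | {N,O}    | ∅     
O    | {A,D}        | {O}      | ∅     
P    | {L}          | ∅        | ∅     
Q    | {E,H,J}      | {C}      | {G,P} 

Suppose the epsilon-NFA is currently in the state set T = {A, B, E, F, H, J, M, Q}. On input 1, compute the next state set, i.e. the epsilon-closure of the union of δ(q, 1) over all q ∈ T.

A on 1 → {M}.
B on 1 → {G}.
E on 1 → {M}.
F on 1 → {B}.
H on 1 → {C, M}.
M on 1 → {A, J}.
Q on 1 → {G, P}.
No 1-transition from J.
Union after reading 1: {A, B, C, G, J, M, P}.
Now take the epsilon-closure:
From G via epsilon: add Q.
From J via epsilon: add E.
From P via epsilon: add L.
From Q via epsilon: add H.
From H via epsilon: add F.
No new states can be added; the closed set is {A, B, C, E, F, G, H, J, L, M, P, Q}.

{A, B, C, E, F, G, H, J, L, M, P, Q}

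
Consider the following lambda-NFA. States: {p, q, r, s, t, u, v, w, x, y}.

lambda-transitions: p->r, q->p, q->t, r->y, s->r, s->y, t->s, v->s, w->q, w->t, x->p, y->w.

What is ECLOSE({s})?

{p, q, r, s, t, w, y}

Start with {s}.
From s via lambda: add r, y.
From y via lambda: add w.
From w via lambda: add q, t.
From q via lambda: add p.
No new states can be added; the closed set is {p, q, r, s, t, w, y}.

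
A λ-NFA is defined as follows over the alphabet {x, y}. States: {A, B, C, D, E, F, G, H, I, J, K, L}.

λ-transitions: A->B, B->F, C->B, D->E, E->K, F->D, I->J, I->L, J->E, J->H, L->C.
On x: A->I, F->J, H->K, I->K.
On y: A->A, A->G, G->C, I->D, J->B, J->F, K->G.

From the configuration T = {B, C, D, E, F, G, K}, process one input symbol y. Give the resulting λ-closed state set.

G on y → {C}.
K on y → {G}.
No y-transition from B, C, D, E, F.
Union after reading y: {C, G}.
Now take the λ-closure:
From C via λ: add B.
From B via λ: add F.
From F via λ: add D.
From D via λ: add E.
From E via λ: add K.
No new states can be added; the closed set is {B, C, D, E, F, G, K}.

{B, C, D, E, F, G, K}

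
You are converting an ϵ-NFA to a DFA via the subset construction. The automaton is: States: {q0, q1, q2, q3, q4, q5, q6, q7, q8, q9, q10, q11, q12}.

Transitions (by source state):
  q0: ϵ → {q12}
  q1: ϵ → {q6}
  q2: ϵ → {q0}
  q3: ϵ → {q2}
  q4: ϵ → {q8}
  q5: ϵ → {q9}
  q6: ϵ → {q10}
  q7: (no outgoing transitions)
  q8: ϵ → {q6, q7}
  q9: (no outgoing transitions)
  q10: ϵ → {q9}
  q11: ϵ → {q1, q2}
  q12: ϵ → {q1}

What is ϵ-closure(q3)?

Start with {q3}.
From q3 via ϵ: add q2.
From q2 via ϵ: add q0.
From q0 via ϵ: add q12.
From q12 via ϵ: add q1.
From q1 via ϵ: add q6.
From q6 via ϵ: add q10.
From q10 via ϵ: add q9.
No new states can be added; the closed set is {q0, q1, q2, q3, q6, q9, q10, q12}.

{q0, q1, q2, q3, q6, q9, q10, q12}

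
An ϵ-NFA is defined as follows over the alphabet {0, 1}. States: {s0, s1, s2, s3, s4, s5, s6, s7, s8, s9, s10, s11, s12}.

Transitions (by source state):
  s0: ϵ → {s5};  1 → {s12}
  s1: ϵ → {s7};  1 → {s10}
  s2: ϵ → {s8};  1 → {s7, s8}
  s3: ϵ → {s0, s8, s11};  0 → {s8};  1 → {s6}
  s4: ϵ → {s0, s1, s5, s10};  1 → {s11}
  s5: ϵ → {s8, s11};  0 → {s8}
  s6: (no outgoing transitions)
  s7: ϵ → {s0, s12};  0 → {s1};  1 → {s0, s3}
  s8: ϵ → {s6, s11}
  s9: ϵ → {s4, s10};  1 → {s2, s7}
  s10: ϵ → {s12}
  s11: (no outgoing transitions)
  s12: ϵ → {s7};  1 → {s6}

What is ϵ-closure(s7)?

Start with {s7}.
From s7 via ϵ: add s0, s12.
From s0 via ϵ: add s5.
From s5 via ϵ: add s8, s11.
From s8 via ϵ: add s6.
No new states can be added; the closed set is {s0, s5, s6, s7, s8, s11, s12}.

{s0, s5, s6, s7, s8, s11, s12}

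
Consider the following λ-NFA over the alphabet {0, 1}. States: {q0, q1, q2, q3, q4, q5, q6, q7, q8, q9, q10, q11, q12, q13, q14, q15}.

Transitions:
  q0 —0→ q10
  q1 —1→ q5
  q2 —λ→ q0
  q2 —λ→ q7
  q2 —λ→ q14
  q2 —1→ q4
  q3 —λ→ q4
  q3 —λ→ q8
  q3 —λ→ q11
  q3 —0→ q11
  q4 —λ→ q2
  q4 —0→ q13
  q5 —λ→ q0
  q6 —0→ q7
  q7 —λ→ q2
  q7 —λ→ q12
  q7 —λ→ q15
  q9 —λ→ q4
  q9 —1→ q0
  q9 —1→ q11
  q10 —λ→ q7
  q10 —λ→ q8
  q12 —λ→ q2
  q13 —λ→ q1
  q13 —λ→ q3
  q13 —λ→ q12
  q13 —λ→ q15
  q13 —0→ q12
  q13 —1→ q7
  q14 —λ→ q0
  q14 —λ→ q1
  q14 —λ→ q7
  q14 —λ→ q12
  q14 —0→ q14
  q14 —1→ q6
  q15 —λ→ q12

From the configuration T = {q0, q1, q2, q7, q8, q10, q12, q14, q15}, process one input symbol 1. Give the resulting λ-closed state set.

q1 on 1 → {q5}.
q2 on 1 → {q4}.
q14 on 1 → {q6}.
No 1-transition from q0, q7, q8, q10, q12, q15.
Union after reading 1: {q4, q5, q6}.
Now take the λ-closure:
From q4 via λ: add q2.
From q5 via λ: add q0.
From q2 via λ: add q7, q14.
From q7 via λ: add q12, q15.
From q14 via λ: add q1.
No new states can be added; the closed set is {q0, q1, q2, q4, q5, q6, q7, q12, q14, q15}.

{q0, q1, q2, q4, q5, q6, q7, q12, q14, q15}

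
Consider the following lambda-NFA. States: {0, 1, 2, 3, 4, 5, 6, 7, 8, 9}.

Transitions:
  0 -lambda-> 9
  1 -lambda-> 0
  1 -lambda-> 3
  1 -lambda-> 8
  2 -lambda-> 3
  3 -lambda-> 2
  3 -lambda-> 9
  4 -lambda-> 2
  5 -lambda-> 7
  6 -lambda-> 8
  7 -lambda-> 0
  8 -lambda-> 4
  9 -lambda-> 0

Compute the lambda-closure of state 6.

Start with {6}.
From 6 via lambda: add 8.
From 8 via lambda: add 4.
From 4 via lambda: add 2.
From 2 via lambda: add 3.
From 3 via lambda: add 9.
From 9 via lambda: add 0.
No new states can be added; the closed set is {0, 2, 3, 4, 6, 8, 9}.

{0, 2, 3, 4, 6, 8, 9}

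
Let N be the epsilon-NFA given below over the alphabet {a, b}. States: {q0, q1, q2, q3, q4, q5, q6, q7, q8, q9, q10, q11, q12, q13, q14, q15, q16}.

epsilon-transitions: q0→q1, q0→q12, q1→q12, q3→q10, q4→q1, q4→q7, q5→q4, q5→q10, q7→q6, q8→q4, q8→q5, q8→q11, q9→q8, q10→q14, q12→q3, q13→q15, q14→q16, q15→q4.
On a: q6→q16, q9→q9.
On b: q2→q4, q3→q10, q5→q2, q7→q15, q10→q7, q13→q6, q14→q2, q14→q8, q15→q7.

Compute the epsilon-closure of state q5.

Start with {q5}.
From q5 via epsilon: add q4, q10.
From q4 via epsilon: add q1, q7.
From q10 via epsilon: add q14.
From q1 via epsilon: add q12.
From q7 via epsilon: add q6.
From q14 via epsilon: add q16.
From q12 via epsilon: add q3.
No new states can be added; the closed set is {q1, q3, q4, q5, q6, q7, q10, q12, q14, q16}.

{q1, q3, q4, q5, q6, q7, q10, q12, q14, q16}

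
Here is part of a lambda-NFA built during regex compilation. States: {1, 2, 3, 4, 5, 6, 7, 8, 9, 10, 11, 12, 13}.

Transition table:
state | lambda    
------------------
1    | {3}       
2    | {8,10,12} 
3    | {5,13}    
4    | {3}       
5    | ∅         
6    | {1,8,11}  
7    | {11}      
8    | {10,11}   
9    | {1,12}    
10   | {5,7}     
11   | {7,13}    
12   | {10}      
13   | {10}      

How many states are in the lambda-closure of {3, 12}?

Start with {3, 12}.
From 3 via lambda: add 5, 13.
From 12 via lambda: add 10.
From 10 via lambda: add 7.
From 7 via lambda: add 11.
lambda-closure = {3, 5, 7, 10, 11, 12, 13}, which has 7 states.

7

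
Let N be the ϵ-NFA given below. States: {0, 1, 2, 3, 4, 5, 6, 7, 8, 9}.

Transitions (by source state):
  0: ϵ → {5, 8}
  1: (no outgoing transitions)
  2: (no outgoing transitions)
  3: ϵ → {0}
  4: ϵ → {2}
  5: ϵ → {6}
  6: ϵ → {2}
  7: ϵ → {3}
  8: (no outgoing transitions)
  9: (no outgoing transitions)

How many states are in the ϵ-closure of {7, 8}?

Start with {7, 8}.
From 7 via ϵ: add 3.
From 3 via ϵ: add 0.
From 0 via ϵ: add 5.
From 5 via ϵ: add 6.
From 6 via ϵ: add 2.
ϵ-closure = {0, 2, 3, 5, 6, 7, 8}, which has 7 states.

7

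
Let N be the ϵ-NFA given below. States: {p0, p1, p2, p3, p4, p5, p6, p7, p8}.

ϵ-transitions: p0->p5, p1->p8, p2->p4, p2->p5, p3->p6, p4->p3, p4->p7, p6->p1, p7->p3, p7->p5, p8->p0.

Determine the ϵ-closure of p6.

Start with {p6}.
From p6 via ϵ: add p1.
From p1 via ϵ: add p8.
From p8 via ϵ: add p0.
From p0 via ϵ: add p5.
No new states can be added; the closed set is {p0, p1, p5, p6, p8}.

{p0, p1, p5, p6, p8}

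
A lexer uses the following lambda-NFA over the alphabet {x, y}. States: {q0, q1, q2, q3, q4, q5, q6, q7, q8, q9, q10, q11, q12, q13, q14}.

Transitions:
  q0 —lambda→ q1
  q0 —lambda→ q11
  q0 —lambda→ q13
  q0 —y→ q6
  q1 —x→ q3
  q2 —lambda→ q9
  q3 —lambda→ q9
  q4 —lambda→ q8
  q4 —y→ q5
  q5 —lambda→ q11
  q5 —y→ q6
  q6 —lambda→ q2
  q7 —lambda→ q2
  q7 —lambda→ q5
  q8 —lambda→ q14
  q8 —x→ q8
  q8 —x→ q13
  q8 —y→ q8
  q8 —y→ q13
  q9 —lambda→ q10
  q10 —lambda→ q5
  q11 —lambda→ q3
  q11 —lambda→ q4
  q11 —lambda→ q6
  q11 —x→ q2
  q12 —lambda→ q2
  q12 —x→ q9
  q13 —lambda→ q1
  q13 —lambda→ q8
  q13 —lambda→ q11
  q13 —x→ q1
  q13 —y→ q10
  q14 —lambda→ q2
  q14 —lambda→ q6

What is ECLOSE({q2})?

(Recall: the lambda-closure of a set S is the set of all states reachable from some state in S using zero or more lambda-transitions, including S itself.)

Start with {q2}.
From q2 via lambda: add q9.
From q9 via lambda: add q10.
From q10 via lambda: add q5.
From q5 via lambda: add q11.
From q11 via lambda: add q3, q4, q6.
From q4 via lambda: add q8.
From q8 via lambda: add q14.
No new states can be added; the closed set is {q2, q3, q4, q5, q6, q8, q9, q10, q11, q14}.

{q2, q3, q4, q5, q6, q8, q9, q10, q11, q14}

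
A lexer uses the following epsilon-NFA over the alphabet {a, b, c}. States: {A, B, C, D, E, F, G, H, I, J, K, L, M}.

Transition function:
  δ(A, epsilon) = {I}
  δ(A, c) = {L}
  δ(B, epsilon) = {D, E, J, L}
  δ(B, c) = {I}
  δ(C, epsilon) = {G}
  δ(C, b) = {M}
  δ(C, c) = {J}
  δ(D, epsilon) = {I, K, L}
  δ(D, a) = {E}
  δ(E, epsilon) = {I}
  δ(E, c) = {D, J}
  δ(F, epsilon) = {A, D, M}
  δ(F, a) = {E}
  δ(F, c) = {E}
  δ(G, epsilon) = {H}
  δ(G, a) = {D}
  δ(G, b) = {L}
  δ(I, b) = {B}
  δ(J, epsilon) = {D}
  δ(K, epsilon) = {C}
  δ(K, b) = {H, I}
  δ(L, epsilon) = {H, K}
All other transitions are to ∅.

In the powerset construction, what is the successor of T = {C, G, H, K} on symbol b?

C on b → {M}.
G on b → {L}.
K on b → {H, I}.
No b-transition from H.
Union after reading b: {H, I, L, M}.
Now take the epsilon-closure:
From L via epsilon: add K.
From K via epsilon: add C.
From C via epsilon: add G.
No new states can be added; the closed set is {C, G, H, I, K, L, M}.

{C, G, H, I, K, L, M}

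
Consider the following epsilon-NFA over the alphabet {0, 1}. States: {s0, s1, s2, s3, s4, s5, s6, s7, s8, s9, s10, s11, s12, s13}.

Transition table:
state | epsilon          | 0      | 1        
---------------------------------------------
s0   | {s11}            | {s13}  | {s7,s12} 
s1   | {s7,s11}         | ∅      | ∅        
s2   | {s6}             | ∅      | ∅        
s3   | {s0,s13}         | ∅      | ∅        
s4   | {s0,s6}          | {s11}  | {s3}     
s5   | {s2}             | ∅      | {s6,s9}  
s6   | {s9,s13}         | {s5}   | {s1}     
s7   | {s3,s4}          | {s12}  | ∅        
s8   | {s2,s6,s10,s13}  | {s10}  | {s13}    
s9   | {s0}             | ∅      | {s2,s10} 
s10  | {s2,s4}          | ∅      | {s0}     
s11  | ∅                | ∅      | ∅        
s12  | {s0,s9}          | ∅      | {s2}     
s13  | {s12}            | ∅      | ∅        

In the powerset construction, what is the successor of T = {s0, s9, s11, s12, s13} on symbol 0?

s0 on 0 → {s13}.
No 0-transition from s9, s11, s12, s13.
Union after reading 0: {s13}.
Now take the epsilon-closure:
From s13 via epsilon: add s12.
From s12 via epsilon: add s0, s9.
From s0 via epsilon: add s11.
No new states can be added; the closed set is {s0, s9, s11, s12, s13}.

{s0, s9, s11, s12, s13}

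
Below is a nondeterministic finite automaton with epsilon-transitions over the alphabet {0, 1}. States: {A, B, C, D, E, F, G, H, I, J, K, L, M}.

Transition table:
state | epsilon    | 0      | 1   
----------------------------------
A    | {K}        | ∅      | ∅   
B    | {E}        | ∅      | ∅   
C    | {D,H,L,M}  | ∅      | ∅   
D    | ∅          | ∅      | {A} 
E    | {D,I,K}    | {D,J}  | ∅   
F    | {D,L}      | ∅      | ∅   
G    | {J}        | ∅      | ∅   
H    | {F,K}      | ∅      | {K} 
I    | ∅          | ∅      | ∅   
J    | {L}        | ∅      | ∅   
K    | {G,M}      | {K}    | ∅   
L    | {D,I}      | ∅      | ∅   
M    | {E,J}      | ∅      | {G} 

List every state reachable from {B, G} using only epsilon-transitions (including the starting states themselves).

{B, D, E, G, I, J, K, L, M}

Start with {B, G}.
From B via epsilon: add E.
From G via epsilon: add J.
From E via epsilon: add D, I, K.
From J via epsilon: add L.
From K via epsilon: add M.
No new states can be added; the closed set is {B, D, E, G, I, J, K, L, M}.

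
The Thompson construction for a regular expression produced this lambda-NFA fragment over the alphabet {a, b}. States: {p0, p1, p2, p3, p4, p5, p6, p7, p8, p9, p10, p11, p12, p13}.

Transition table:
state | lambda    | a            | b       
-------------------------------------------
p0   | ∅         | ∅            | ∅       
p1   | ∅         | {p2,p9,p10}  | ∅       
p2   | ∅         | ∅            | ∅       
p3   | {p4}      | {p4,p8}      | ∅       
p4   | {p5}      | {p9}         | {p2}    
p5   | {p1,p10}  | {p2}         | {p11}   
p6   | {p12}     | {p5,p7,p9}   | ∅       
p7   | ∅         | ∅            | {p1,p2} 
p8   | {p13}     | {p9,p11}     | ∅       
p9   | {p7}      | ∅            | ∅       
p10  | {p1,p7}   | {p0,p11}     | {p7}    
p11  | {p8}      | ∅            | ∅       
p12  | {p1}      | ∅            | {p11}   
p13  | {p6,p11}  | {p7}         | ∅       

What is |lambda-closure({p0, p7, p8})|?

Start with {p0, p7, p8}.
From p8 via lambda: add p13.
From p13 via lambda: add p6, p11.
From p6 via lambda: add p12.
From p12 via lambda: add p1.
lambda-closure = {p0, p1, p6, p7, p8, p11, p12, p13}, which has 8 states.

8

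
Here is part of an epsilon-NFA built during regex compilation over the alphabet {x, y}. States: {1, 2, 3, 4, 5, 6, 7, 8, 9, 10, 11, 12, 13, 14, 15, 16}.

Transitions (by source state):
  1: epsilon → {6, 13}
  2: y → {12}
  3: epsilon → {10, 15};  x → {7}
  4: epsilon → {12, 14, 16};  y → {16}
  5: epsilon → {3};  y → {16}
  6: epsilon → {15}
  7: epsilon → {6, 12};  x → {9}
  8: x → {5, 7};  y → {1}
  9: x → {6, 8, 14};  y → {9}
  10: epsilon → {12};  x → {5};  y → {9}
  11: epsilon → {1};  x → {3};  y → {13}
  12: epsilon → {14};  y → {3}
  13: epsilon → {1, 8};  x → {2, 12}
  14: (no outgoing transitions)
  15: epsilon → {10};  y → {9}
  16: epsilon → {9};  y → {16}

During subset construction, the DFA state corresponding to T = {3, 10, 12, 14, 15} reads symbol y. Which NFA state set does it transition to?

10 on y → {9}.
12 on y → {3}.
15 on y → {9}.
No y-transition from 3, 14.
Union after reading y: {3, 9}.
Now take the epsilon-closure:
From 3 via epsilon: add 10, 15.
From 10 via epsilon: add 12.
From 12 via epsilon: add 14.
No new states can be added; the closed set is {3, 9, 10, 12, 14, 15}.

{3, 9, 10, 12, 14, 15}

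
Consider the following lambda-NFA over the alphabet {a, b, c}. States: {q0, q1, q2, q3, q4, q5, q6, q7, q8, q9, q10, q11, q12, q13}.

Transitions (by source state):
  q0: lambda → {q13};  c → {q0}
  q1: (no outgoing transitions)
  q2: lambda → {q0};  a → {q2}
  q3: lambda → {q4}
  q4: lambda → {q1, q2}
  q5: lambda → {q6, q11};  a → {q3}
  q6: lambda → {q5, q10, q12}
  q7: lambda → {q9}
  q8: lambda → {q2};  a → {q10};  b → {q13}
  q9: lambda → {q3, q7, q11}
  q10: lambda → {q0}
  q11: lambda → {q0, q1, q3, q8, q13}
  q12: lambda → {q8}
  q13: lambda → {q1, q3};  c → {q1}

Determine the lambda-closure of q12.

{q0, q1, q2, q3, q4, q8, q12, q13}

Start with {q12}.
From q12 via lambda: add q8.
From q8 via lambda: add q2.
From q2 via lambda: add q0.
From q0 via lambda: add q13.
From q13 via lambda: add q1, q3.
From q3 via lambda: add q4.
No new states can be added; the closed set is {q0, q1, q2, q3, q4, q8, q12, q13}.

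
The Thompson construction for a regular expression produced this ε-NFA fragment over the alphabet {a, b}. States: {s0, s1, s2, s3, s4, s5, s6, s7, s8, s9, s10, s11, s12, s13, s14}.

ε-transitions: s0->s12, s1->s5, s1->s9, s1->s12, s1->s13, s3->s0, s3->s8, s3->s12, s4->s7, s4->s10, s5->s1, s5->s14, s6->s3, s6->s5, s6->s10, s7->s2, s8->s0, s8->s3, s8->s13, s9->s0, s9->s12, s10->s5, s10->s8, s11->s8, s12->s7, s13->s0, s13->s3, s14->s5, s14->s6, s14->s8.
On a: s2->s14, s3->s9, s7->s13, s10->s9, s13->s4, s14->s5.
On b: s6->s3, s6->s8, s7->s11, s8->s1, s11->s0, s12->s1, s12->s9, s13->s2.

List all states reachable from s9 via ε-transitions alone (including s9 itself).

Start with {s9}.
From s9 via ε: add s0, s12.
From s12 via ε: add s7.
From s7 via ε: add s2.
No new states can be added; the closed set is {s0, s2, s7, s9, s12}.

{s0, s2, s7, s9, s12}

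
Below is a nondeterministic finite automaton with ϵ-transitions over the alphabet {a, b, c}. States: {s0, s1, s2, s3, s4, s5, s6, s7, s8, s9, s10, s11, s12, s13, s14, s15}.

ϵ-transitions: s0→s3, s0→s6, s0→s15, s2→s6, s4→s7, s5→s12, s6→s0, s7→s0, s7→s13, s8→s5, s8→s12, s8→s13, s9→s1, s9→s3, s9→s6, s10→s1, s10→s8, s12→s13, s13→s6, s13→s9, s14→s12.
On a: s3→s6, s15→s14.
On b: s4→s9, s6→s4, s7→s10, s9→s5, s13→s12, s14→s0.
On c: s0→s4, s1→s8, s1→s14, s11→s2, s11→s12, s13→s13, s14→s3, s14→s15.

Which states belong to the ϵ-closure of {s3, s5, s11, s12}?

Start with {s3, s5, s11, s12}.
From s12 via ϵ: add s13.
From s13 via ϵ: add s6, s9.
From s6 via ϵ: add s0.
From s9 via ϵ: add s1.
From s0 via ϵ: add s15.
No new states can be added; the closed set is {s0, s1, s3, s5, s6, s9, s11, s12, s13, s15}.

{s0, s1, s3, s5, s6, s9, s11, s12, s13, s15}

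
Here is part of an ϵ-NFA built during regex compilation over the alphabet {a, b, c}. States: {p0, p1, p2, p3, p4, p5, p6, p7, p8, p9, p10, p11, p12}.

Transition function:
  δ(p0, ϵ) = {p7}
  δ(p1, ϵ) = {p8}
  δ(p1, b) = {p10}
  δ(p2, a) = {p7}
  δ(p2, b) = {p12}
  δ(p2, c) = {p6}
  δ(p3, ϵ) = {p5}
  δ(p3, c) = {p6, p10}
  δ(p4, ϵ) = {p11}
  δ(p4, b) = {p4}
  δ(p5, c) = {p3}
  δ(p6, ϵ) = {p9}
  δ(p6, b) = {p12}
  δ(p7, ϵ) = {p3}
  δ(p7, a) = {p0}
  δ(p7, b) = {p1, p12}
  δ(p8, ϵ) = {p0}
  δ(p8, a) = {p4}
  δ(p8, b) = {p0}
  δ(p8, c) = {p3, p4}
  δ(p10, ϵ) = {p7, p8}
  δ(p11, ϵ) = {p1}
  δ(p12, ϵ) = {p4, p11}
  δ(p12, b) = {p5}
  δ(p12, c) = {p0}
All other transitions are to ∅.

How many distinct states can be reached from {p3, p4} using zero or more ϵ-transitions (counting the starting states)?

Start with {p3, p4}.
From p3 via ϵ: add p5.
From p4 via ϵ: add p11.
From p11 via ϵ: add p1.
From p1 via ϵ: add p8.
From p8 via ϵ: add p0.
From p0 via ϵ: add p7.
ϵ-closure = {p0, p1, p3, p4, p5, p7, p8, p11}, which has 8 states.

8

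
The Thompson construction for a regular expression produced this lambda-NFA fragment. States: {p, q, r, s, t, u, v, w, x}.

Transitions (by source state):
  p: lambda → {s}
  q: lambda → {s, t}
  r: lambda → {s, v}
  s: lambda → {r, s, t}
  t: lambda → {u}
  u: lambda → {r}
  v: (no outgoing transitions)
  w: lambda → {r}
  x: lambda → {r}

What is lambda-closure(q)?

{q, r, s, t, u, v}

Start with {q}.
From q via lambda: add s, t.
From s via lambda: add r.
From t via lambda: add u.
From r via lambda: add v.
No new states can be added; the closed set is {q, r, s, t, u, v}.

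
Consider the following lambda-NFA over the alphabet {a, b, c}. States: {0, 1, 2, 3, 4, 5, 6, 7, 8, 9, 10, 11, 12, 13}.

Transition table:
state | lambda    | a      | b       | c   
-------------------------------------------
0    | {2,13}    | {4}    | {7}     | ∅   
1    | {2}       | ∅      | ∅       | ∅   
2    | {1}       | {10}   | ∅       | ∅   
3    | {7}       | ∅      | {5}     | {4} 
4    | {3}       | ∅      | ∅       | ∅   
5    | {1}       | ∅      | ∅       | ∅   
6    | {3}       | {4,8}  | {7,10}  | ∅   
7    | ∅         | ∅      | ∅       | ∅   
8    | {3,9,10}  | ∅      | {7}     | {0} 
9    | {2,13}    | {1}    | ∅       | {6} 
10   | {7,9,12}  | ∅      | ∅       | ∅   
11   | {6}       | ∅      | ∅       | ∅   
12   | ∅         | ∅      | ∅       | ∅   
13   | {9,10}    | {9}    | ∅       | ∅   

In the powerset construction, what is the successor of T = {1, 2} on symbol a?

{1, 2, 7, 9, 10, 12, 13}

2 on a → {10}.
No a-transition from 1.
Union after reading a: {10}.
Now take the lambda-closure:
From 10 via lambda: add 7, 9, 12.
From 9 via lambda: add 2, 13.
From 2 via lambda: add 1.
No new states can be added; the closed set is {1, 2, 7, 9, 10, 12, 13}.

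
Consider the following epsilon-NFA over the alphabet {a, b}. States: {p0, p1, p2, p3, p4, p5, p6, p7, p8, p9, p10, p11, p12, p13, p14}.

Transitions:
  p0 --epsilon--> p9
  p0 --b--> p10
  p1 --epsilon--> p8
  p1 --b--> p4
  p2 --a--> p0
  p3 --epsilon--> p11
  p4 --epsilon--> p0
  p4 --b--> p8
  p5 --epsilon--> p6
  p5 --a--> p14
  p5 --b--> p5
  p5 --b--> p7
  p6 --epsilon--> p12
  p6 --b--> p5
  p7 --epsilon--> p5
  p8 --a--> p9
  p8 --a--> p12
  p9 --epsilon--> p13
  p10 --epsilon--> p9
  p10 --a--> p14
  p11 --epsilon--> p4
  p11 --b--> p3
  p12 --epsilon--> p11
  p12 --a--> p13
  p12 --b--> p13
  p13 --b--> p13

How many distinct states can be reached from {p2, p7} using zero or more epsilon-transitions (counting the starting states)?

10

Start with {p2, p7}.
From p7 via epsilon: add p5.
From p5 via epsilon: add p6.
From p6 via epsilon: add p12.
From p12 via epsilon: add p11.
From p11 via epsilon: add p4.
From p4 via epsilon: add p0.
From p0 via epsilon: add p9.
From p9 via epsilon: add p13.
epsilon-closure = {p0, p2, p4, p5, p6, p7, p9, p11, p12, p13}, which has 10 states.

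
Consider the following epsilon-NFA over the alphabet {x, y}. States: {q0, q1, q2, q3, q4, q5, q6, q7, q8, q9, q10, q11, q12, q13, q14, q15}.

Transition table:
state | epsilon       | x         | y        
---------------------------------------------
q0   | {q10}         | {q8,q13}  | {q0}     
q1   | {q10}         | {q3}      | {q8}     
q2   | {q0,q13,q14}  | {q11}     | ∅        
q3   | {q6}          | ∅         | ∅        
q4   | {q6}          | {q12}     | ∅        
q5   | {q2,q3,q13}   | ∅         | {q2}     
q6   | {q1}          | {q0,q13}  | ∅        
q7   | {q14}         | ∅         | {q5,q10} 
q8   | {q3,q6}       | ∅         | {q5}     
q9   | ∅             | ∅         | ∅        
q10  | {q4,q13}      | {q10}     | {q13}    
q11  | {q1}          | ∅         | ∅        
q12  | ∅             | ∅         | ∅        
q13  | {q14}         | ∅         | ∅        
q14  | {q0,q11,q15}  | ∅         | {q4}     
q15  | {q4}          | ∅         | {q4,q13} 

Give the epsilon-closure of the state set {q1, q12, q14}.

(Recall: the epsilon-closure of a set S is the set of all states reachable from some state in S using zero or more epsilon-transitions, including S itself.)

{q0, q1, q4, q6, q10, q11, q12, q13, q14, q15}

Start with {q1, q12, q14}.
From q1 via epsilon: add q10.
From q14 via epsilon: add q0, q11, q15.
From q10 via epsilon: add q4, q13.
From q4 via epsilon: add q6.
No new states can be added; the closed set is {q0, q1, q4, q6, q10, q11, q12, q13, q14, q15}.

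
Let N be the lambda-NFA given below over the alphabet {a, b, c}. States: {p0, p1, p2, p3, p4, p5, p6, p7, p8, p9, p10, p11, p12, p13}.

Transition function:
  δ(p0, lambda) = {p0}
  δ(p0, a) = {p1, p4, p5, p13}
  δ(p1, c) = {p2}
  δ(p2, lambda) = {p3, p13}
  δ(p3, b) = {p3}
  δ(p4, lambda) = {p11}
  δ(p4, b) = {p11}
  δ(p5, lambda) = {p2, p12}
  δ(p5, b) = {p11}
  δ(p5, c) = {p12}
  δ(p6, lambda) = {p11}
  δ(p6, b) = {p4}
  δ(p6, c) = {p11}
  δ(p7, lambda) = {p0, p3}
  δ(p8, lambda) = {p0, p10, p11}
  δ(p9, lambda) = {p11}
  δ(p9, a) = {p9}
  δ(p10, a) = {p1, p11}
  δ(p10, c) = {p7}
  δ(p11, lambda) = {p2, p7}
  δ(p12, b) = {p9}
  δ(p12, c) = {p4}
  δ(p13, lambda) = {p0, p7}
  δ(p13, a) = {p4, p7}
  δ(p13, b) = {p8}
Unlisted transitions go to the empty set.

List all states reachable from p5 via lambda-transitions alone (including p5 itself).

{p0, p2, p3, p5, p7, p12, p13}

Start with {p5}.
From p5 via lambda: add p2, p12.
From p2 via lambda: add p3, p13.
From p13 via lambda: add p0, p7.
No new states can be added; the closed set is {p0, p2, p3, p5, p7, p12, p13}.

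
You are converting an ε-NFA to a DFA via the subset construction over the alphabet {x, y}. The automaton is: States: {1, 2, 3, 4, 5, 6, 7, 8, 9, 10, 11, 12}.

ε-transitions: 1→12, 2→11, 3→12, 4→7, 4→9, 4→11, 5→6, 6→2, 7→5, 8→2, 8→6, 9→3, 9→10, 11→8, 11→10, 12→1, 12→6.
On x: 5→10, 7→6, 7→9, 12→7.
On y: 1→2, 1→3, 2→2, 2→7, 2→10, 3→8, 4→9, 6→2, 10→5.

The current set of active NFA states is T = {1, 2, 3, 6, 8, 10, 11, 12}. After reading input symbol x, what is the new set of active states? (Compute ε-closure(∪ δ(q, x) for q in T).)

12 on x → {7}.
No x-transition from 1, 2, 3, 6, 8, 10, 11.
Union after reading x: {7}.
Now take the ε-closure:
From 7 via ε: add 5.
From 5 via ε: add 6.
From 6 via ε: add 2.
From 2 via ε: add 11.
From 11 via ε: add 8, 10.
No new states can be added; the closed set is {2, 5, 6, 7, 8, 10, 11}.

{2, 5, 6, 7, 8, 10, 11}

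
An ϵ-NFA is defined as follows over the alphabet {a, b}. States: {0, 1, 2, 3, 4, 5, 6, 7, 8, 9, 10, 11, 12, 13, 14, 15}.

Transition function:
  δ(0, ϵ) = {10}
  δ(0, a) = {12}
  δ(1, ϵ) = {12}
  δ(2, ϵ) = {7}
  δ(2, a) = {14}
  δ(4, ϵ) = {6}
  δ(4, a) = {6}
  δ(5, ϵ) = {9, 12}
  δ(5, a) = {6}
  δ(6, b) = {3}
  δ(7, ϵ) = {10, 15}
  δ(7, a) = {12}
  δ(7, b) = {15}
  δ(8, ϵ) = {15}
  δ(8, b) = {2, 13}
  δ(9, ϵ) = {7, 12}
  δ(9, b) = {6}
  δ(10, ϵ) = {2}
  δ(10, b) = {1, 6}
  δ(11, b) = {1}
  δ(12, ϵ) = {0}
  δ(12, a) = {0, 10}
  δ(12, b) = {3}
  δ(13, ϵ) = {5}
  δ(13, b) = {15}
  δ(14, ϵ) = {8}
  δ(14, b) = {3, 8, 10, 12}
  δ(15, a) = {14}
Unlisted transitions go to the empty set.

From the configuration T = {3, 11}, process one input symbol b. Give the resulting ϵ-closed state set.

{0, 1, 2, 7, 10, 12, 15}

11 on b → {1}.
No b-transition from 3.
Union after reading b: {1}.
Now take the ϵ-closure:
From 1 via ϵ: add 12.
From 12 via ϵ: add 0.
From 0 via ϵ: add 10.
From 10 via ϵ: add 2.
From 2 via ϵ: add 7.
From 7 via ϵ: add 15.
No new states can be added; the closed set is {0, 1, 2, 7, 10, 12, 15}.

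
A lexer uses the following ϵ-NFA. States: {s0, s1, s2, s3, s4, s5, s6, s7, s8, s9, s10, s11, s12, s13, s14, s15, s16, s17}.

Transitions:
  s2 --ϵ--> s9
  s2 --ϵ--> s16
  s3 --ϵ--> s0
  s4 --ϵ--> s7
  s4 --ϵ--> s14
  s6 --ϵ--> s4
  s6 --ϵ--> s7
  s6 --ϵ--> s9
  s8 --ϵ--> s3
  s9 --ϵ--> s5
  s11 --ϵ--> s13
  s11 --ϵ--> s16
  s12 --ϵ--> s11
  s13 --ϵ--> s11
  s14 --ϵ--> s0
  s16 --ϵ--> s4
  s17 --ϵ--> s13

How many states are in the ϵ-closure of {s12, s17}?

Start with {s12, s17}.
From s12 via ϵ: add s11.
From s17 via ϵ: add s13.
From s11 via ϵ: add s16.
From s16 via ϵ: add s4.
From s4 via ϵ: add s7, s14.
From s14 via ϵ: add s0.
ϵ-closure = {s0, s4, s7, s11, s12, s13, s14, s16, s17}, which has 9 states.

9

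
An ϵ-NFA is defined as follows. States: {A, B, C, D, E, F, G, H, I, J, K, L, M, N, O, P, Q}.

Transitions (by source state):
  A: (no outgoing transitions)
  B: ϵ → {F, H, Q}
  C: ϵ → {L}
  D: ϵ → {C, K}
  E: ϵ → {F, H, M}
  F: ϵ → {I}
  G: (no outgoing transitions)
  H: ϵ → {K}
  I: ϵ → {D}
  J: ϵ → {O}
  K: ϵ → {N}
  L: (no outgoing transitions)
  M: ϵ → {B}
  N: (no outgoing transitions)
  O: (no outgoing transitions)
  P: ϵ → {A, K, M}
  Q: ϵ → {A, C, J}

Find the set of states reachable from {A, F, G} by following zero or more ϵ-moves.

Start with {A, F, G}.
From F via ϵ: add I.
From I via ϵ: add D.
From D via ϵ: add C, K.
From C via ϵ: add L.
From K via ϵ: add N.
No new states can be added; the closed set is {A, C, D, F, G, I, K, L, N}.

{A, C, D, F, G, I, K, L, N}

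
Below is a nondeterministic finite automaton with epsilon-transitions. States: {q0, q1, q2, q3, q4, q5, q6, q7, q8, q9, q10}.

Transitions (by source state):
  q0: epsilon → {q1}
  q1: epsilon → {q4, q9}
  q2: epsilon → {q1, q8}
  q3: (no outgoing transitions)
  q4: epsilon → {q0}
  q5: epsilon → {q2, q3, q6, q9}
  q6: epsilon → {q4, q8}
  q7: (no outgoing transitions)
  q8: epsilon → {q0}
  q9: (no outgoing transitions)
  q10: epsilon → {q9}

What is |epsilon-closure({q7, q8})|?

6

Start with {q7, q8}.
From q8 via epsilon: add q0.
From q0 via epsilon: add q1.
From q1 via epsilon: add q4, q9.
epsilon-closure = {q0, q1, q4, q7, q8, q9}, which has 6 states.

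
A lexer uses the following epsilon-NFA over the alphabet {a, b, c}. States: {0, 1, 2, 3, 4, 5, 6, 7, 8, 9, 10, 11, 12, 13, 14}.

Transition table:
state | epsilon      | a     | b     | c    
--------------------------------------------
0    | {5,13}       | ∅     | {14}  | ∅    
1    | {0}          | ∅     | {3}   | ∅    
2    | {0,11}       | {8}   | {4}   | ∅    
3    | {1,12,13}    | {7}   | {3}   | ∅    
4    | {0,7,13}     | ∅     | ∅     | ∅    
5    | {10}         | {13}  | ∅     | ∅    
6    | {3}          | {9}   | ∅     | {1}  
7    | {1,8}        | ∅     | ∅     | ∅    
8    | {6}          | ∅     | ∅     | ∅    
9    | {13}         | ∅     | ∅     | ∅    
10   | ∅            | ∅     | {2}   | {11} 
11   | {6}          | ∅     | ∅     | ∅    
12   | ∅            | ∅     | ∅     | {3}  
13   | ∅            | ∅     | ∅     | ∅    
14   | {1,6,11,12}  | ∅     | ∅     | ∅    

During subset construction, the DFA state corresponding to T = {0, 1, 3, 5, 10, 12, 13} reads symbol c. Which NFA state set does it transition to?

{0, 1, 3, 5, 6, 10, 11, 12, 13}

10 on c → {11}.
12 on c → {3}.
No c-transition from 0, 1, 3, 5, 13.
Union after reading c: {3, 11}.
Now take the epsilon-closure:
From 3 via epsilon: add 1, 12, 13.
From 11 via epsilon: add 6.
From 1 via epsilon: add 0.
From 0 via epsilon: add 5.
From 5 via epsilon: add 10.
No new states can be added; the closed set is {0, 1, 3, 5, 6, 10, 11, 12, 13}.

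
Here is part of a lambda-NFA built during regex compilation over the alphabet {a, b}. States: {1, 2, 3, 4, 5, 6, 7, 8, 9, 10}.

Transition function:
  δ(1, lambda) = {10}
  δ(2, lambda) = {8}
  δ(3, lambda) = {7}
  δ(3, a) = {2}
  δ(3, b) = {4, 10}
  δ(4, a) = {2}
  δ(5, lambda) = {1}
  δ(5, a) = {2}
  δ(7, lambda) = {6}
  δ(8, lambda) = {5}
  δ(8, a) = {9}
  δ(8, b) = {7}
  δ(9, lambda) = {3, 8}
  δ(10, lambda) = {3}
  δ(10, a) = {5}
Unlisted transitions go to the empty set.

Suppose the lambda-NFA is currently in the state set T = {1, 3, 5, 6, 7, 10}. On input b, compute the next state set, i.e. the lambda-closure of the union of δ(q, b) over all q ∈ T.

{3, 4, 6, 7, 10}

3 on b → {4, 10}.
No b-transition from 1, 5, 6, 7, 10.
Union after reading b: {4, 10}.
Now take the lambda-closure:
From 10 via lambda: add 3.
From 3 via lambda: add 7.
From 7 via lambda: add 6.
No new states can be added; the closed set is {3, 4, 6, 7, 10}.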